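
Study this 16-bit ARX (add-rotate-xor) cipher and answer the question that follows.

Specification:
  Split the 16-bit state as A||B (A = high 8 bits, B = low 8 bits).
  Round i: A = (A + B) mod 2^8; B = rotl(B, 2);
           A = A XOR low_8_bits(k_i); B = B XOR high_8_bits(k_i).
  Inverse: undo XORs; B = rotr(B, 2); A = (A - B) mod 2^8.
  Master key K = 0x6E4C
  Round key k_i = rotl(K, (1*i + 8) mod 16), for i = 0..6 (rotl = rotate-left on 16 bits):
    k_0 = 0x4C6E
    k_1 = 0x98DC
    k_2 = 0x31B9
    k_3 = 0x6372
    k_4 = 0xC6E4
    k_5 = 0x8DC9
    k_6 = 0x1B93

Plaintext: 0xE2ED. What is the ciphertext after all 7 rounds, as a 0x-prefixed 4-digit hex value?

s_0 = plaintext = 0xE2ED
s_1 = Round(s_0, k_0) = 0xA1FB
s_2 = Round(s_1, k_1) = 0x4077
s_3 = Round(s_2, k_2) = 0x0EEC
s_4 = Round(s_3, k_3) = 0x88D0
s_5 = Round(s_4, k_4) = 0xBC85
s_6 = Round(s_5, k_5) = 0x889B
s_7 = Round(s_6, k_6) = 0xB075

0xB075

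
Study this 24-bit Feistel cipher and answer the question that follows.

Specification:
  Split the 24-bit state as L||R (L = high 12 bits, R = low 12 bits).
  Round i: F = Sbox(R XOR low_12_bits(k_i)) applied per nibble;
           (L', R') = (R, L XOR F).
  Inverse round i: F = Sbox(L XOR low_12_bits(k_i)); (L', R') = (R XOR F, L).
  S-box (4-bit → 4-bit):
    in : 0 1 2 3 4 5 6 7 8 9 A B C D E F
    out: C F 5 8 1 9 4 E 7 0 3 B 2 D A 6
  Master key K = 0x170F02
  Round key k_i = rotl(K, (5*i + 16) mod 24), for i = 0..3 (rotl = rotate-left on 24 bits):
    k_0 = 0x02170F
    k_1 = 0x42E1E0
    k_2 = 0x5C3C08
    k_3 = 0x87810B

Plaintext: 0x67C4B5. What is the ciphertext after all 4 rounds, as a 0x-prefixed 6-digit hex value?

s_0 = plaintext = 0x67C4B5
s_1 = Round(s_0, k_0) = 0x4B5ECF
s_2 = Round(s_1, k_1) = 0xECF2E3
s_3 = Round(s_2, k_2) = 0x2E3464
s_4 = Round(s_3, k_3) = 0x464BA5

0x464BA5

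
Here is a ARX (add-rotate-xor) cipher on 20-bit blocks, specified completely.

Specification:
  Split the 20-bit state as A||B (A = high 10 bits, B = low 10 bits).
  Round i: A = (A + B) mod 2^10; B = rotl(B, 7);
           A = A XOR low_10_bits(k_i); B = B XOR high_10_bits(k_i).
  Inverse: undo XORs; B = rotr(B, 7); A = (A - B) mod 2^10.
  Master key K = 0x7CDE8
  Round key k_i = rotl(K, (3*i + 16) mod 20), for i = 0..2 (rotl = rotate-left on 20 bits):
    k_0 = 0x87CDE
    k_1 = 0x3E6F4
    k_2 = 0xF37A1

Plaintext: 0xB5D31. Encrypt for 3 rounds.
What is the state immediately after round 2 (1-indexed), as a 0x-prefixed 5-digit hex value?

s_0 = plaintext = 0xB5D31
s_1 = Round(s_0, k_0) = 0x35AB9
s_2 = Round(s_1, k_1) = 0x5EC2E
s_3 = Round(s_2, k_2) = 0x820C8

0x5EC2E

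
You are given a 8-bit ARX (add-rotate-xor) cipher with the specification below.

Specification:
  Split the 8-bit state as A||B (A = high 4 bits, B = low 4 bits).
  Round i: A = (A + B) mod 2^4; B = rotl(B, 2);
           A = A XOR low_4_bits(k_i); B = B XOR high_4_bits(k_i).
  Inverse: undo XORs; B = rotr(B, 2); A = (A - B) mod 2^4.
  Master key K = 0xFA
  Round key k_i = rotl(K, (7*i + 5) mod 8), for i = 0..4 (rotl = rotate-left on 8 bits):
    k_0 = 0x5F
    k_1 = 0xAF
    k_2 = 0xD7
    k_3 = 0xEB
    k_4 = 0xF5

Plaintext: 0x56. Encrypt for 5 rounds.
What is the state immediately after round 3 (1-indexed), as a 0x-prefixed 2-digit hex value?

s_0 = plaintext = 0x56
s_1 = Round(s_0, k_0) = 0x4C
s_2 = Round(s_1, k_1) = 0xF9
s_3 = Round(s_2, k_2) = 0xFB
s_4 = Round(s_3, k_3) = 0x10
s_5 = Round(s_4, k_4) = 0x4F

0xFB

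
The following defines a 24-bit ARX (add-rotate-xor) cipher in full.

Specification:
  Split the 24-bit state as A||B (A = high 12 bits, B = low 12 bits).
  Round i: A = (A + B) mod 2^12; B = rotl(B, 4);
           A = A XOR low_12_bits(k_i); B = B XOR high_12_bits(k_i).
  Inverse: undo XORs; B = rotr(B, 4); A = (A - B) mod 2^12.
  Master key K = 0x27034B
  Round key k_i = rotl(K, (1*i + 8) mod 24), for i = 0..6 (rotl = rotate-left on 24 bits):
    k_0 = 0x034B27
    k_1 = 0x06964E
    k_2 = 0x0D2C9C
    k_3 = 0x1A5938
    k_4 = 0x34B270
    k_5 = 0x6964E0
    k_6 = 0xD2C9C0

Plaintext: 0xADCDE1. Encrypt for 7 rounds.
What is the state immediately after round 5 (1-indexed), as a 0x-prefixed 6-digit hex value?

s_0 = plaintext = 0xADCDE1
s_1 = Round(s_0, k_0) = 0x39AE29
s_2 = Round(s_1, k_1) = 0x78D2F7
s_3 = Round(s_2, k_2) = 0x618FA0
s_4 = Round(s_3, k_3) = 0xC80BAA
s_5 = Round(s_4, k_4) = 0xA5A9E0
s_6 = Round(s_5, k_5) = 0x0DA89F
s_7 = Round(s_6, k_6) = 0x0B94D4

0xA5A9E0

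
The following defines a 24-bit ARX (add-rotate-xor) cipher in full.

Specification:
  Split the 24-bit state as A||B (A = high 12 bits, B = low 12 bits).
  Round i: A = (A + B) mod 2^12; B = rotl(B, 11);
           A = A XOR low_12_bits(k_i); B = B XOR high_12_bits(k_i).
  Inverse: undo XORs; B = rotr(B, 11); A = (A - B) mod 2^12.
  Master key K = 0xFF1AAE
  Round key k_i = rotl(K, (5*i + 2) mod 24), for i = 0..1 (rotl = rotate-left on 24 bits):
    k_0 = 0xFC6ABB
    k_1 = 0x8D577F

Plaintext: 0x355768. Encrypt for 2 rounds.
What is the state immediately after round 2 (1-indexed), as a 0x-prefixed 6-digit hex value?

s_0 = plaintext = 0x355768
s_1 = Round(s_0, k_0) = 0x006C72
s_2 = Round(s_1, k_1) = 0xB07EEC

0xB07EEC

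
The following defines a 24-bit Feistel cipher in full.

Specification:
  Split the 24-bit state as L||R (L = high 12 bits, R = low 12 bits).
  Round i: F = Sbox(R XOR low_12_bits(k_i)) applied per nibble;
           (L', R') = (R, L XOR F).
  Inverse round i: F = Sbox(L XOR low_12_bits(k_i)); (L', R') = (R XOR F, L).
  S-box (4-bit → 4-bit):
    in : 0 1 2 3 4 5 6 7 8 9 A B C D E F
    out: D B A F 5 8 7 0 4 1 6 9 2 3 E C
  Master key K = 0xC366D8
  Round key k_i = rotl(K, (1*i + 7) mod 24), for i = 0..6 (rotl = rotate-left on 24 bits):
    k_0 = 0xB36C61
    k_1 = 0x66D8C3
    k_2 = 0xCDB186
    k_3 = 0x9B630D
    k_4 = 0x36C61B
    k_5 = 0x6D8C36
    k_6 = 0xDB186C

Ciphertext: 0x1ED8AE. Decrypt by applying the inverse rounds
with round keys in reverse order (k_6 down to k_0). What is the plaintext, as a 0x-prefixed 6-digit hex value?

0x89252F

s_0 = ciphertext = 0x1ED8AE
s_1 = InvRound(s_0, k_6) = 0x9E51ED
s_2 = InvRound(s_1, k_5) = 0x9D29E5
s_3 = InvRound(s_2, k_4) = 0x5C49D2
s_4 = InvRound(s_3, k_3) = 0xEF35C4
s_5 = InvRound(s_4, k_2) = 0x9CCEF3
s_6 = InvRound(s_5, k_1) = 0x52F9CC
s_7 = InvRound(s_6, k_0) = 0x89252F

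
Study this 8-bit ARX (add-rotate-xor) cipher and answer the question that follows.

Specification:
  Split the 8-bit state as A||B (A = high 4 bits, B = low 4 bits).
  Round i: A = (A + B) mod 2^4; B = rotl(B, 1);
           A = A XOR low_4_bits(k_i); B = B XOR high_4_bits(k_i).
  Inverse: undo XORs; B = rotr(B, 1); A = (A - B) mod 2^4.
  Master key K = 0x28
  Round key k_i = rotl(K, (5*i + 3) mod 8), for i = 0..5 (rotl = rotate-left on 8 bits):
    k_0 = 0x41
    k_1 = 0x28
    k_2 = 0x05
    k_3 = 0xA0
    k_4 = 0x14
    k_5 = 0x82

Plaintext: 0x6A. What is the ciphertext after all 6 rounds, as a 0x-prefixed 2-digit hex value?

s_0 = plaintext = 0x6A
s_1 = Round(s_0, k_0) = 0x11
s_2 = Round(s_1, k_1) = 0xA0
s_3 = Round(s_2, k_2) = 0xF0
s_4 = Round(s_3, k_3) = 0xFA
s_5 = Round(s_4, k_4) = 0xD4
s_6 = Round(s_5, k_5) = 0x30

0x30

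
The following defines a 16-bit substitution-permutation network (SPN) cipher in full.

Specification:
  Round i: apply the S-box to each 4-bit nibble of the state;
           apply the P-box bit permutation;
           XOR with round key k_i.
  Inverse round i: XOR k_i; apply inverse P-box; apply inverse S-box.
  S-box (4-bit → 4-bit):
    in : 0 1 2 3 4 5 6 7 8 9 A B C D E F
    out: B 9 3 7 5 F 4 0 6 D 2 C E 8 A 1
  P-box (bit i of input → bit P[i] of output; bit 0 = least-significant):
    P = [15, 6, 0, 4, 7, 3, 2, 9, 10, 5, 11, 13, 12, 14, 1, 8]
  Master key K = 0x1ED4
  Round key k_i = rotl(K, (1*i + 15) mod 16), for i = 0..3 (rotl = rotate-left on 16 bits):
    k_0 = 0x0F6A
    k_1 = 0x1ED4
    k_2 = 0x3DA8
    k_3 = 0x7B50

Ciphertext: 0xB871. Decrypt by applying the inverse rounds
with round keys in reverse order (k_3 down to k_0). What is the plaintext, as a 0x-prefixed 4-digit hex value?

0x5BB4

s_0 = ciphertext = 0xB871
s_1 = InvRound(s_0, k_3) = 0xEAD4
s_2 = InvRound(s_1, k_2) = 0x02C0
s_3 = InvRound(s_2, k_1) = 0xF46D
s_4 = InvRound(s_3, k_0) = 0x5BB4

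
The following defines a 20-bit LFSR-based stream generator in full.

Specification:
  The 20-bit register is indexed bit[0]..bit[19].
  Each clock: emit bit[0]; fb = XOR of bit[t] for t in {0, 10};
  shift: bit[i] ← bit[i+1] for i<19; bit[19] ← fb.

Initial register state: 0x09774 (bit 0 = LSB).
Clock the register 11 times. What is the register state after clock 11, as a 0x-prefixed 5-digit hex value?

reg_0 = 0x09774
clock 1: out=0, reg = 0x84BBA
clock 2: out=0, reg = 0x425DD
clock 3: out=1, reg = 0x212EE
clock 4: out=0, reg = 0x10977
clock 5: out=1, reg = 0x884BB
clock 6: out=1, reg = 0x4425D
clock 7: out=1, reg = 0xA212E
clock 8: out=0, reg = 0x51097
clock 9: out=1, reg = 0xA884B
clock 10: out=1, reg = 0xD4425
clock 11: out=1, reg = 0x6A212

0x6A212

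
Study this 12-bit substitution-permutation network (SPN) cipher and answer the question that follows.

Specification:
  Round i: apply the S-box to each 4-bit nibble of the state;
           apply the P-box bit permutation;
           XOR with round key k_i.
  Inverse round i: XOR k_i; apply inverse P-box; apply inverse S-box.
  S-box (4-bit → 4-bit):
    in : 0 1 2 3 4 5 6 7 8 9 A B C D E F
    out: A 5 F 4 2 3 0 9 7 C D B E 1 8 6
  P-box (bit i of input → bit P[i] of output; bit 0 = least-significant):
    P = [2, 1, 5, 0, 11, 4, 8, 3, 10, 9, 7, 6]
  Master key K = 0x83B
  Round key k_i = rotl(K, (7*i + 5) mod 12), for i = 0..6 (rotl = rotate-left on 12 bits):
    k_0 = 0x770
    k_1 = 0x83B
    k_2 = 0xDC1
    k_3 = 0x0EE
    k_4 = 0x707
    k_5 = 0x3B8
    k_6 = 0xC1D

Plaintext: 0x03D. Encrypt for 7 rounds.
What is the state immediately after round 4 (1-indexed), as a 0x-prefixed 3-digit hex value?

0xD25

s_0 = plaintext = 0x03D
s_1 = Round(s_0, k_0) = 0x434
s_2 = Round(s_1, k_1) = 0xB39
s_3 = Round(s_2, k_2) = 0xAA0
s_4 = Round(s_3, k_3) = 0xD25
s_5 = Round(s_4, k_4) = 0xA19
s_6 = Round(s_5, k_5) = 0xE59
s_7 = Round(s_6, k_6) = 0x46C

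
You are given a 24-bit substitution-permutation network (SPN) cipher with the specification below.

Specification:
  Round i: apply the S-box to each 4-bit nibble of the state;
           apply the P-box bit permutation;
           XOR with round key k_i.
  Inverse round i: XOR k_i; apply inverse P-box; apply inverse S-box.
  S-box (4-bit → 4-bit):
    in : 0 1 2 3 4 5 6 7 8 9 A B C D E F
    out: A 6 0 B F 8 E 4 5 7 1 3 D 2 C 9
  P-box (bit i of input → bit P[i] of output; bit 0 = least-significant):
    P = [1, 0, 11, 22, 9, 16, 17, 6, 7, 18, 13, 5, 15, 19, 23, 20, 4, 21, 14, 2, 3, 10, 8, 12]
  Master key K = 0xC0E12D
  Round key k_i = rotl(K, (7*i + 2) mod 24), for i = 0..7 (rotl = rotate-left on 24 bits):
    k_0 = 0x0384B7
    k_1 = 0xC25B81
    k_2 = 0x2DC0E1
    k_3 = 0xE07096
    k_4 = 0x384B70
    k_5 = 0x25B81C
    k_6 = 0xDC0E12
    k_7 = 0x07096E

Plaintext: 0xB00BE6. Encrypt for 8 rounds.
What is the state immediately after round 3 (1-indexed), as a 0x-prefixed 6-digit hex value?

s_0 = plaintext = 0xB00BE6
s_1 = Round(s_0, k_0) = 0x7D887A
s_2 = Round(s_1, k_1) = 0x60FA03
s_3 = Round(s_2, k_2) = 0x5C5526
s_4 = Round(s_3, k_3) = 0xB028A3
s_5 = Round(s_4, k_4) = 0x586DFF
s_6 = Round(s_5, k_5) = 0xF9EA4E
s_7 = Round(s_6, k_6) = 0x2F54CA
s_8 = Round(s_7, k_7) = 0x112B98

0x5C5526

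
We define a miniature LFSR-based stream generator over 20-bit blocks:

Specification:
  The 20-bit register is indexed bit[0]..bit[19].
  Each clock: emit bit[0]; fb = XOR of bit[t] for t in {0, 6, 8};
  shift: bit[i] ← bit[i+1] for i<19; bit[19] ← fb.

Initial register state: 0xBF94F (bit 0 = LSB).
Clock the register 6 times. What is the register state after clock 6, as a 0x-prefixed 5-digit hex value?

0x4EFE5

reg_0 = 0xBF94F
clock 1: out=1, reg = 0xDFCA7
clock 2: out=1, reg = 0xEFE53
clock 3: out=1, reg = 0x77F29
clock 4: out=1, reg = 0x3BF94
clock 5: out=0, reg = 0x9DFCA
clock 6: out=0, reg = 0x4EFE5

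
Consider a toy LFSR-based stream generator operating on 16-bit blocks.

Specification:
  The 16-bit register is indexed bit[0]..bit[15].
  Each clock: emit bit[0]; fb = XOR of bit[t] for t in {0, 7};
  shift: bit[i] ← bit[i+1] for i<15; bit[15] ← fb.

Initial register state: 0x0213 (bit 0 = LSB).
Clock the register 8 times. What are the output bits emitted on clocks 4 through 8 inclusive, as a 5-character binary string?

01000

reg_0 = 0x0213
clock 1: out=1, reg = 0x8109
clock 2: out=1, reg = 0xC084
clock 3: out=0, reg = 0xE042
clock 4: out=0, reg = 0x7021
clock 5: out=1, reg = 0xB810
clock 6: out=0, reg = 0x5C08
clock 7: out=0, reg = 0x2E04
clock 8: out=0, reg = 0x1702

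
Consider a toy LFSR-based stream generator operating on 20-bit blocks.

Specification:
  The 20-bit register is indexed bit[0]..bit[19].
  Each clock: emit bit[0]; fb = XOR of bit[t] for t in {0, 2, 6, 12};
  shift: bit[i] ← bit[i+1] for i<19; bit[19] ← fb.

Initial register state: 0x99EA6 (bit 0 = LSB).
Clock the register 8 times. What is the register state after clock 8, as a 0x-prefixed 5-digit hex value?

reg_0 = 0x99EA6
clock 1: out=0, reg = 0x4CF53
clock 2: out=1, reg = 0x267A9
clock 3: out=1, reg = 0x933D4
clock 4: out=0, reg = 0xC99EA
clock 5: out=0, reg = 0x64CF5
clock 6: out=1, reg = 0xB267A
clock 7: out=0, reg = 0xD933D
clock 8: out=1, reg = 0xEC99E

0xEC99E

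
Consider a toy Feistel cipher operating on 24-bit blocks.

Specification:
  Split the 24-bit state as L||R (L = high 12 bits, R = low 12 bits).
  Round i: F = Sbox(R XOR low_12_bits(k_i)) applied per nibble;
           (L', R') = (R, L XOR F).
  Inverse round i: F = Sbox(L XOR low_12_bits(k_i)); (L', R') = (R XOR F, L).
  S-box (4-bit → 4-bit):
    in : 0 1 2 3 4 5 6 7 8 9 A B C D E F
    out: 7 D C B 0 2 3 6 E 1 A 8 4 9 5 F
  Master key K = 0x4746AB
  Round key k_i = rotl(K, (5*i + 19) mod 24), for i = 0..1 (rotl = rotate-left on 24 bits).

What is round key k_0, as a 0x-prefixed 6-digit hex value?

K = 0x4746AB
k_0 = rotl(K, (5*0+19) mod 24) = rotl(K, 19) = 0x5A3A35

0x5A3A35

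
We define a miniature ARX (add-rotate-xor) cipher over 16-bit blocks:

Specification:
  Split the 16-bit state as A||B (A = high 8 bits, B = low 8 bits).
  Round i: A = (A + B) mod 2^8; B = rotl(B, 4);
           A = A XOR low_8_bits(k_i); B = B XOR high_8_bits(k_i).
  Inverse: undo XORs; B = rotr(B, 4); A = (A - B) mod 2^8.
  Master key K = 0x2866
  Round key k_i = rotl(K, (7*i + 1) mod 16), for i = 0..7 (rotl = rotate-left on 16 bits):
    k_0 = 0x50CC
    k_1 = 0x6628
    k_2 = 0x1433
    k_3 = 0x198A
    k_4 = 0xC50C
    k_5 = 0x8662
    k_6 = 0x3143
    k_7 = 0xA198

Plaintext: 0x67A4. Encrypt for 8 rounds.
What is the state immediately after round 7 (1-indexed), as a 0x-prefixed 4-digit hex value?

s_0 = plaintext = 0x67A4
s_1 = Round(s_0, k_0) = 0xC71A
s_2 = Round(s_1, k_1) = 0xC9C7
s_3 = Round(s_2, k_2) = 0xA368
s_4 = Round(s_3, k_3) = 0x819F
s_5 = Round(s_4, k_4) = 0x2C3C
s_6 = Round(s_5, k_5) = 0x0A45
s_7 = Round(s_6, k_6) = 0x0C65
s_8 = Round(s_7, k_7) = 0xE9F7

0x0C65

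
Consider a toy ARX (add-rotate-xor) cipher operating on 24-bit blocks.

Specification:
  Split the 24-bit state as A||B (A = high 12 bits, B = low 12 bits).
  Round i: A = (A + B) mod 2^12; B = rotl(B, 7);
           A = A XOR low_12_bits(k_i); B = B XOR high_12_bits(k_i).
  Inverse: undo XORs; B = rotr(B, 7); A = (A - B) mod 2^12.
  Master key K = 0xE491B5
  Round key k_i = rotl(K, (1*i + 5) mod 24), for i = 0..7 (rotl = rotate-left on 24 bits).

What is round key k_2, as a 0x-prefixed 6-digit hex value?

K = 0xE491B5
k_0 = rotl(K, (1*0+5) mod 24) = rotl(K, 5) = 0x9236BC
k_1 = rotl(K, (1*1+5) mod 24) = rotl(K, 6) = 0x246D79
k_2 = rotl(K, (1*2+5) mod 24) = rotl(K, 7) = 0x48DAF2

0x48DAF2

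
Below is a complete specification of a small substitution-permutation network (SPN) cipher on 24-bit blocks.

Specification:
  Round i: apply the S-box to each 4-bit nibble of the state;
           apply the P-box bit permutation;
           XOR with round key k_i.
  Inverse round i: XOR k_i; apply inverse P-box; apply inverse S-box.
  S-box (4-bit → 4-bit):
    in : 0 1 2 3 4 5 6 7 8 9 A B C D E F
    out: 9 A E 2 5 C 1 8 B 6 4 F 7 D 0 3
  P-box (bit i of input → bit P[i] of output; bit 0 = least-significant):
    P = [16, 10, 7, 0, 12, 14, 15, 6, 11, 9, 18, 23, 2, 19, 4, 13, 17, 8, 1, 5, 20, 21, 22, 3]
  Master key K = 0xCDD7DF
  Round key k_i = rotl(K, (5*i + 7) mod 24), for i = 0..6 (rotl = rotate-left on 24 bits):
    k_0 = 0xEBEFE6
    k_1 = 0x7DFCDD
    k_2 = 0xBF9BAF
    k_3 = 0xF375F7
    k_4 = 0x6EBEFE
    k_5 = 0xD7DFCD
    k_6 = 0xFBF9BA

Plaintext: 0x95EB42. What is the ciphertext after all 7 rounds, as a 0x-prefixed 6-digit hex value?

0x6CA53D

s_0 = plaintext = 0x95EB42
s_1 = Round(s_0, k_0) = 0x0F7145
s_2 = Round(s_1, k_1) = 0xEF4F54
s_3 = Round(s_2, k_2) = 0xBC107B
s_4 = Round(s_3, k_3) = 0x08583C
s_5 = Round(s_4, k_4) = 0xFDD146
s_6 = Round(s_5, k_5) = 0x646DFB
s_7 = Round(s_6, k_6) = 0x6CA53D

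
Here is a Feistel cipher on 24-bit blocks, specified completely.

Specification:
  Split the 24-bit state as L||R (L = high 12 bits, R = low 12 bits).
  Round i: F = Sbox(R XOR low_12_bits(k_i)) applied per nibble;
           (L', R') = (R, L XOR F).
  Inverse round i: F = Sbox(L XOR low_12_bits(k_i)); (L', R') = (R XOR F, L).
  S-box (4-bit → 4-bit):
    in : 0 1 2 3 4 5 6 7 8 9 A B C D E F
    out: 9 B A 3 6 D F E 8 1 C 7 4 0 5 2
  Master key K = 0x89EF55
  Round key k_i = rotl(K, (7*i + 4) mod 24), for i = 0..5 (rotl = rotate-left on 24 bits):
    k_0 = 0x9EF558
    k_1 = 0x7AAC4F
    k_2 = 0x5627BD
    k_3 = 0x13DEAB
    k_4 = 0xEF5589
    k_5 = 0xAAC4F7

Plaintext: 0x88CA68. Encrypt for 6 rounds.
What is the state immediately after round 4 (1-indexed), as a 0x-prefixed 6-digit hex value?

0x094076

s_0 = plaintext = 0x88CA68
s_1 = Round(s_0, k_0) = 0xA68AB5
s_2 = Round(s_1, k_1) = 0xAB5544
s_3 = Round(s_2, k_2) = 0x544094
s_4 = Round(s_3, k_3) = 0x094076
s_5 = Round(s_4, k_4) = 0x076DB6
s_6 = Round(s_5, k_5) = 0xDB611D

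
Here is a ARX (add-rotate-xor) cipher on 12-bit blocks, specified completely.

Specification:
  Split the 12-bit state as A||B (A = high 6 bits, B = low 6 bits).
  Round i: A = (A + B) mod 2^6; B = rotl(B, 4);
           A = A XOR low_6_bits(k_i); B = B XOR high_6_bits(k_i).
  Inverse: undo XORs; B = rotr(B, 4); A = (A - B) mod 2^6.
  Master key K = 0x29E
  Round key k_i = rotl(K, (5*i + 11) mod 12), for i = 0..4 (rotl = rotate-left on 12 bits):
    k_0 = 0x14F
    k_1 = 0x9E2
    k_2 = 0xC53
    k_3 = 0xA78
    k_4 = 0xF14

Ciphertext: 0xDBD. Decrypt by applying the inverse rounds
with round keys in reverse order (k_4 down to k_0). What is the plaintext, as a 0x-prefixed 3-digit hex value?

0x3EA

s_0 = ciphertext = 0xDBD
s_1 = InvRound(s_0, k_4) = 0x784
s_2 = InvRound(s_1, k_3) = 0xC36
s_3 = InvRound(s_2, k_2) = 0x1DC
s_4 = InvRound(s_3, k_1) = 0xDAF
s_5 = InvRound(s_4, k_0) = 0x3EA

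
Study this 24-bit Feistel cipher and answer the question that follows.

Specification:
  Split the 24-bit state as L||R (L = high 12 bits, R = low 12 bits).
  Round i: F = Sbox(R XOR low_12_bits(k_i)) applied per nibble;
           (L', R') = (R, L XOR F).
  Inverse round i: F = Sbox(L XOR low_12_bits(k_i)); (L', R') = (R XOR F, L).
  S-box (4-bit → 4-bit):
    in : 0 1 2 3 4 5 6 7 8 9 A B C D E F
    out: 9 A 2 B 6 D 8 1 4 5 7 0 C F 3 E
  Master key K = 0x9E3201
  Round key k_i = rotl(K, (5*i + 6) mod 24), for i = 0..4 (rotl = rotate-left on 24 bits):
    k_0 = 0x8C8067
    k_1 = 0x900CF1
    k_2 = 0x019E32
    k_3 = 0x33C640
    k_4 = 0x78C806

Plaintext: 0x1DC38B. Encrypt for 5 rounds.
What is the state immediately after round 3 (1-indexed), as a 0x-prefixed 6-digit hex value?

0xB2174B

s_0 = plaintext = 0x1DC38B
s_1 = Round(s_0, k_0) = 0x38BAE0
s_2 = Round(s_1, k_1) = 0xAE0B21
s_3 = Round(s_2, k_2) = 0xB2174B
s_4 = Round(s_3, k_3) = 0x74B1B1
s_5 = Round(s_4, k_4) = 0x1B124A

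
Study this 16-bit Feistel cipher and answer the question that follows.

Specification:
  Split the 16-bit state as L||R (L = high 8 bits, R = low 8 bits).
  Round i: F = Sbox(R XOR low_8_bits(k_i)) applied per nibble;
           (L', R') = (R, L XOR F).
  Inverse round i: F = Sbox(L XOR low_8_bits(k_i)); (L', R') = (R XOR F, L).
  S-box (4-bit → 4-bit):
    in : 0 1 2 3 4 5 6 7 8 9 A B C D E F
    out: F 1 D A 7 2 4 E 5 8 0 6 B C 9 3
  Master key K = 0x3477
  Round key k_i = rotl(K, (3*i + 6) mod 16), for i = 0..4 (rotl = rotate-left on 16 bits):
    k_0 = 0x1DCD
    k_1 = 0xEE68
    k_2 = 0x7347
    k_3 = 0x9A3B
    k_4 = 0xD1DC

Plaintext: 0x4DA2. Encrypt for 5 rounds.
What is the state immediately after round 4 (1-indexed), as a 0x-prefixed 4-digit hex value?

0x0F41

s_0 = plaintext = 0x4DA2
s_1 = Round(s_0, k_0) = 0xA20E
s_2 = Round(s_1, k_1) = 0x0EE6
s_3 = Round(s_2, k_2) = 0xE60F
s_4 = Round(s_3, k_3) = 0x0F41
s_5 = Round(s_4, k_4) = 0x4183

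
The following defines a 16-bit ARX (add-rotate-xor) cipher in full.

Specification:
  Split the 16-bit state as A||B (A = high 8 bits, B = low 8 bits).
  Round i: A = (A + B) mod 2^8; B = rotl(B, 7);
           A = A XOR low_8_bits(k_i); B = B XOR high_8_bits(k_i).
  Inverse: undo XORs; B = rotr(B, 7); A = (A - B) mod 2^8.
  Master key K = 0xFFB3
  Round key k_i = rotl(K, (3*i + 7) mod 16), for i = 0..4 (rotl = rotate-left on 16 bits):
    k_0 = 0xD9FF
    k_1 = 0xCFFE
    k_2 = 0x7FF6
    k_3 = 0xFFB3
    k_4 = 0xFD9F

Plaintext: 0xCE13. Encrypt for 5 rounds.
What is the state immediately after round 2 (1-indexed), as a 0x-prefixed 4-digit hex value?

s_0 = plaintext = 0xCE13
s_1 = Round(s_0, k_0) = 0x1E50
s_2 = Round(s_1, k_1) = 0x90E7
s_3 = Round(s_2, k_2) = 0x818C
s_4 = Round(s_3, k_3) = 0xBEB9
s_5 = Round(s_4, k_4) = 0xE821

0x90E7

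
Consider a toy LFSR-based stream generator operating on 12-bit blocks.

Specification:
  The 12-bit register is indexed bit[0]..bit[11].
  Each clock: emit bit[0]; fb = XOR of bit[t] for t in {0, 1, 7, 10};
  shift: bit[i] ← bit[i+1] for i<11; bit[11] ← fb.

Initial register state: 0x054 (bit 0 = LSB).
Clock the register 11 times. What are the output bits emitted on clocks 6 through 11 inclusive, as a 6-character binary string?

reg_0 = 0x054
clock 1: out=0, reg = 0x02A
clock 2: out=0, reg = 0x815
clock 3: out=1, reg = 0xC0A
clock 4: out=0, reg = 0x605
clock 5: out=1, reg = 0x302
clock 6: out=0, reg = 0x981
clock 7: out=1, reg = 0x4C0
clock 8: out=0, reg = 0x260
clock 9: out=0, reg = 0x130
clock 10: out=0, reg = 0x098
clock 11: out=0, reg = 0x84C

010000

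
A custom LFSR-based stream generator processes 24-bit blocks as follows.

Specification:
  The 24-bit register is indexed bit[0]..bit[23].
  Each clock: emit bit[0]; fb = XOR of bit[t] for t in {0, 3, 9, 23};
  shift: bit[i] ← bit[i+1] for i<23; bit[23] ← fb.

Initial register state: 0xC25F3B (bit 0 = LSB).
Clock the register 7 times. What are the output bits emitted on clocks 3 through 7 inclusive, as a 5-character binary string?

01110

reg_0 = 0xC25F3B
clock 1: out=1, reg = 0x612F9D
clock 2: out=1, reg = 0xB097CE
clock 3: out=0, reg = 0xD84BE7
clock 4: out=1, reg = 0xEC25F3
clock 5: out=1, reg = 0x7612F9
clock 6: out=1, reg = 0xBB097C
clock 7: out=0, reg = 0x5D84BE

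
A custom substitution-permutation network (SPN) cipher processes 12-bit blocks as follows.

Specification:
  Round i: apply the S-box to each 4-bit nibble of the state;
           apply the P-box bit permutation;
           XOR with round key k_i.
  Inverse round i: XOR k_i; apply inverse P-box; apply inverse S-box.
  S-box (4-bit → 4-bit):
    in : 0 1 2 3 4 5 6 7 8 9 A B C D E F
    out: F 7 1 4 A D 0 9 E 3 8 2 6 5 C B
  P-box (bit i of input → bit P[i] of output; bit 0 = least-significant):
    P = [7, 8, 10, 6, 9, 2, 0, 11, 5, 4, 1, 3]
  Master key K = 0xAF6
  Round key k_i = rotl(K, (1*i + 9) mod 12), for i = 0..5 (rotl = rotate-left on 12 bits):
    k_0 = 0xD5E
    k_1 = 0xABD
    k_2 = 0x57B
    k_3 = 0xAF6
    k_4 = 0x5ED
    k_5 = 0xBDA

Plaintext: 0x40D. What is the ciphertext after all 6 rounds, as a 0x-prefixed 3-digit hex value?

s_0 = plaintext = 0x40D
s_1 = Round(s_0, k_0) = 0x3C3
s_2 = Round(s_1, k_1) = 0xEBA
s_3 = Round(s_2, k_2) = 0x535
s_4 = Round(s_3, k_3) = 0xE1D
s_5 = Round(s_4, k_4) = 0x362
s_6 = Round(s_5, k_5) = 0xB58

0xB58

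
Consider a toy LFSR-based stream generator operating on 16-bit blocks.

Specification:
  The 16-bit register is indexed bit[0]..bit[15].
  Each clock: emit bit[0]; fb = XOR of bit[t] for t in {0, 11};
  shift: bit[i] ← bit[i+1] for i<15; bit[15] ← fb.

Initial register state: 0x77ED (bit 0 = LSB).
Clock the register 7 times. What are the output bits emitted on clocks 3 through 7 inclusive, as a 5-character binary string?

reg_0 = 0x77ED
clock 1: out=1, reg = 0xBBF6
clock 2: out=0, reg = 0xDDFB
clock 3: out=1, reg = 0x6EFD
clock 4: out=1, reg = 0x377E
clock 5: out=0, reg = 0x1BBF
clock 6: out=1, reg = 0x0DDF
clock 7: out=1, reg = 0x06EF

11011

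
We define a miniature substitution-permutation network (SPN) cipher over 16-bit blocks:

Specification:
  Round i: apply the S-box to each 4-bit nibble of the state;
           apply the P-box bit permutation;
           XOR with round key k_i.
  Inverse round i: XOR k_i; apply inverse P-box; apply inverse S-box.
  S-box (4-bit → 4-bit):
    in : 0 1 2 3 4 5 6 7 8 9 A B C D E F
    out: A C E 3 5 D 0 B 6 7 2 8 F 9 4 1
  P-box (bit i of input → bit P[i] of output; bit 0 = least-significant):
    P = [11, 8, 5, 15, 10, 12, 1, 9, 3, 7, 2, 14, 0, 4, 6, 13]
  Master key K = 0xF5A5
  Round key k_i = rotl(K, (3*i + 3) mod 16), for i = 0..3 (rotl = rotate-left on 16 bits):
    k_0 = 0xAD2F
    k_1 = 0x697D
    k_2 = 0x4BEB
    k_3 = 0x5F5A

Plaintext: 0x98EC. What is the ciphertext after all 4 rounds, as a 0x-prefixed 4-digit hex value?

0x6FF5

s_0 = plaintext = 0x98EC
s_1 = Round(s_0, k_0) = 0x24D8
s_2 = Round(s_1, k_1) = 0x4E01
s_3 = Round(s_2, k_2) = 0xD98E
s_4 = Round(s_3, k_3) = 0x6FF5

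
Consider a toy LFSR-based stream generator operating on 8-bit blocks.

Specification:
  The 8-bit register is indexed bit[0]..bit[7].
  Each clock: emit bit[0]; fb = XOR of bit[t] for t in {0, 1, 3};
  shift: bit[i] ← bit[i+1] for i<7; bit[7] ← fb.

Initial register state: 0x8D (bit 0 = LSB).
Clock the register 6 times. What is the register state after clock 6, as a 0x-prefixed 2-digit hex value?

reg_0 = 0x8D
clock 1: out=1, reg = 0x46
clock 2: out=0, reg = 0xA3
clock 3: out=1, reg = 0x51
clock 4: out=1, reg = 0xA8
clock 5: out=0, reg = 0xD4
clock 6: out=0, reg = 0x6A

0x6A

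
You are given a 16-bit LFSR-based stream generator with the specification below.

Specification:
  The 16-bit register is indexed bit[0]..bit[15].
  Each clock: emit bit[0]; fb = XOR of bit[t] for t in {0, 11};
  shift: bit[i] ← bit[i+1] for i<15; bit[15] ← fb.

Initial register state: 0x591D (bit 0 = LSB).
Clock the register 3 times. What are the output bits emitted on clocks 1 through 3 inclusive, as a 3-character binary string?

reg_0 = 0x591D
clock 1: out=1, reg = 0x2C8E
clock 2: out=0, reg = 0x9647
clock 3: out=1, reg = 0xCB23

101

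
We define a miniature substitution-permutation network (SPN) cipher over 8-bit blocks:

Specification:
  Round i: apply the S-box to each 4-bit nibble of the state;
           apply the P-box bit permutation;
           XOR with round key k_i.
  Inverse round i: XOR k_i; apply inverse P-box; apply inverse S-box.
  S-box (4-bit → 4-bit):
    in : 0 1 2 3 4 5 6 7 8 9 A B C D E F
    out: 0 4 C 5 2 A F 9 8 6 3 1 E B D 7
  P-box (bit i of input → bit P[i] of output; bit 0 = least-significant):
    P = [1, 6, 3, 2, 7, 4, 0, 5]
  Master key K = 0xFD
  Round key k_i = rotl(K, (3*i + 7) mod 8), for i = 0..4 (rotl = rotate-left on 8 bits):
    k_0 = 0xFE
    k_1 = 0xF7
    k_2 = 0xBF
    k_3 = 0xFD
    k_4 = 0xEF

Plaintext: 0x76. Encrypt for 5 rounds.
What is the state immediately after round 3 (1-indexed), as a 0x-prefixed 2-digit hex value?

s_0 = plaintext = 0x76
s_1 = Round(s_0, k_0) = 0x10
s_2 = Round(s_1, k_1) = 0xF6
s_3 = Round(s_2, k_2) = 0x60
s_4 = Round(s_3, k_3) = 0x4C
s_5 = Round(s_4, k_4) = 0xB3

0x60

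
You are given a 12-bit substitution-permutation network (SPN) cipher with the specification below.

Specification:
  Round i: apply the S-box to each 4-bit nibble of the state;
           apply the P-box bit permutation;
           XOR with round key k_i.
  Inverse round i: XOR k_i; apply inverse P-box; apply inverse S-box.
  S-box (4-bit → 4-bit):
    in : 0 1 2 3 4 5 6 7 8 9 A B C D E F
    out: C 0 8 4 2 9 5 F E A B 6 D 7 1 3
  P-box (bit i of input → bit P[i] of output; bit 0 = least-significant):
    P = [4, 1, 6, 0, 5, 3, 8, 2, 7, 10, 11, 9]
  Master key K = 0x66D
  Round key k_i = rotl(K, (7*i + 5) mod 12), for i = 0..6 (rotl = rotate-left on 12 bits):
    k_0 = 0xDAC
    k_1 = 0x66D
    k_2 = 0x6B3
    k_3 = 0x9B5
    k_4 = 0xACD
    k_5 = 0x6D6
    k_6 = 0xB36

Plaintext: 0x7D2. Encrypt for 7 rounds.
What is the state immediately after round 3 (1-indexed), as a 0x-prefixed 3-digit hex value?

s_0 = plaintext = 0x7D2
s_1 = Round(s_0, k_0) = 0x205
s_2 = Round(s_1, k_1) = 0x578
s_3 = Round(s_2, k_2) = 0x55C
s_4 = Round(s_3, k_3) = 0xB40
s_5 = Round(s_4, k_4) = 0x684
s_6 = Round(s_5, k_5) = 0xF58
s_7 = Round(s_6, k_6) = 0xFD1

0x55C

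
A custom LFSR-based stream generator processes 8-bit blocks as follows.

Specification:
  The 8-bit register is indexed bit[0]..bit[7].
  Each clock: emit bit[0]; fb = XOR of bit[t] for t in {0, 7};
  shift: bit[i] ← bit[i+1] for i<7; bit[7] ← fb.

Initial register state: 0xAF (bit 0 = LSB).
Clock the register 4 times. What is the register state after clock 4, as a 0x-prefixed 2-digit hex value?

reg_0 = 0xAF
clock 1: out=1, reg = 0x57
clock 2: out=1, reg = 0xAB
clock 3: out=1, reg = 0x55
clock 4: out=1, reg = 0xAA

0xAA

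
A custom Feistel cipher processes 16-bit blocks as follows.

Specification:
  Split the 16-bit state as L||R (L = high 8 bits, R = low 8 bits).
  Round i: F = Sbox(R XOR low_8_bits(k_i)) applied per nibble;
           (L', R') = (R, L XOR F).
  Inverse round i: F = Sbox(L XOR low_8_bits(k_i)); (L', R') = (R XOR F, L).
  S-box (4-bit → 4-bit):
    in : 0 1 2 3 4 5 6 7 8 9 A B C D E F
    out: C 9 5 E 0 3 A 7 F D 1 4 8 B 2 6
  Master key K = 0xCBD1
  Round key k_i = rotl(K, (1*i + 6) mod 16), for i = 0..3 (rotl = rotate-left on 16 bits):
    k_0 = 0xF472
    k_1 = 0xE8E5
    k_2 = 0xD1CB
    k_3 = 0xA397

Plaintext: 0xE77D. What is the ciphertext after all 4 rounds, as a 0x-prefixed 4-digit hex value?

s_0 = plaintext = 0xE77D
s_1 = Round(s_0, k_0) = 0x7D21
s_2 = Round(s_1, k_1) = 0x21FD
s_3 = Round(s_2, k_2) = 0xFDCB
s_4 = Round(s_3, k_3) = 0xCBC5

0xCBC5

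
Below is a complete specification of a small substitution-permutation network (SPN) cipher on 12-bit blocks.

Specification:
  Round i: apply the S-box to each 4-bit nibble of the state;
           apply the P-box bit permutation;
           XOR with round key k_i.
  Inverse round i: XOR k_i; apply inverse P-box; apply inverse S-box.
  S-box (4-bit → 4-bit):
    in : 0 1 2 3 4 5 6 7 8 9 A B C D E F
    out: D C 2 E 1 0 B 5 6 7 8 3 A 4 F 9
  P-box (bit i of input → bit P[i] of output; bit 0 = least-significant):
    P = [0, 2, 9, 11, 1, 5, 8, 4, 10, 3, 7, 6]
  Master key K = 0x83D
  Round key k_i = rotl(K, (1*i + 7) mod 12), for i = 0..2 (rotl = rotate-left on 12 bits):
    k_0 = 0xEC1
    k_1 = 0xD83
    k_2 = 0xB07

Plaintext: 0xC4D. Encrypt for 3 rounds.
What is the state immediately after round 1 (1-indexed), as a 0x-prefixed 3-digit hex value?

s_0 = plaintext = 0xC4D
s_1 = Round(s_0, k_0) = 0xC8B
s_2 = Round(s_1, k_1) = 0xCEE
s_3 = Round(s_2, k_2) = 0x078

0xC8B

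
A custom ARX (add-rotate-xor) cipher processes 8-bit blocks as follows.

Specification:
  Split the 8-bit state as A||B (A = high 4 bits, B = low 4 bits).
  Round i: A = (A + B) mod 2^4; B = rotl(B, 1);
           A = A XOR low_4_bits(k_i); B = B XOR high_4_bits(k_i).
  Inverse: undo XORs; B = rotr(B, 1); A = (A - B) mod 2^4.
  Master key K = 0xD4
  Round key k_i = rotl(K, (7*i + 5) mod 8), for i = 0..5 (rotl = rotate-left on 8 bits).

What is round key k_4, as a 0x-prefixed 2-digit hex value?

K = 0xD4
k_0 = rotl(K, (7*0+5) mod 8) = rotl(K, 5) = 0x9A
k_1 = rotl(K, (7*1+5) mod 8) = rotl(K, 4) = 0x4D
k_2 = rotl(K, (7*2+5) mod 8) = rotl(K, 3) = 0xA6
k_3 = rotl(K, (7*3+5) mod 8) = rotl(K, 2) = 0x53
k_4 = rotl(K, (7*4+5) mod 8) = rotl(K, 1) = 0xA9

0xA9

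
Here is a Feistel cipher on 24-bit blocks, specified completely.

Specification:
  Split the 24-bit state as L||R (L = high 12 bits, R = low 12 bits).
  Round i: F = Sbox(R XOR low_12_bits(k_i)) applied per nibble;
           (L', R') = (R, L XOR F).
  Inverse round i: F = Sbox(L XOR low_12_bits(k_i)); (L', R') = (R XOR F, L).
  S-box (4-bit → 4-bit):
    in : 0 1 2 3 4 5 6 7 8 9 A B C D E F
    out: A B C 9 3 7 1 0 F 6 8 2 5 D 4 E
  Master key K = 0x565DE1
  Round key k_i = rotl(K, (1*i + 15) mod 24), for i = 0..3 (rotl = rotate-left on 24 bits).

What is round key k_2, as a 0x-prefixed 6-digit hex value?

0xC2ACBB

K = 0x565DE1
k_0 = rotl(K, (1*0+15) mod 24) = rotl(K, 15) = 0xF0AB2E
k_1 = rotl(K, (1*1+15) mod 24) = rotl(K, 16) = 0xE1565D
k_2 = rotl(K, (1*2+15) mod 24) = rotl(K, 17) = 0xC2ACBB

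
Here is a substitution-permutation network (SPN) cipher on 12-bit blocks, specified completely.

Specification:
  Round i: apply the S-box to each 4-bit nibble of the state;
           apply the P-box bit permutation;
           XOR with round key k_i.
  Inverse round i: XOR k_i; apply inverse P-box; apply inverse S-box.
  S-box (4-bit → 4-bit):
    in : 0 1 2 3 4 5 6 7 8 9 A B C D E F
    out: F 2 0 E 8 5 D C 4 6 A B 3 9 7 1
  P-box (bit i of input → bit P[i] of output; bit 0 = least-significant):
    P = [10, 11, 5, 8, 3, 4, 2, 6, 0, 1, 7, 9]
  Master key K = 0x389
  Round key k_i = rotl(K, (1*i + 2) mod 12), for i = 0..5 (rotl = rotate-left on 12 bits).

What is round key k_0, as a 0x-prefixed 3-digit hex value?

0xE24

K = 0x389
k_0 = rotl(K, (1*0+2) mod 12) = rotl(K, 2) = 0xE24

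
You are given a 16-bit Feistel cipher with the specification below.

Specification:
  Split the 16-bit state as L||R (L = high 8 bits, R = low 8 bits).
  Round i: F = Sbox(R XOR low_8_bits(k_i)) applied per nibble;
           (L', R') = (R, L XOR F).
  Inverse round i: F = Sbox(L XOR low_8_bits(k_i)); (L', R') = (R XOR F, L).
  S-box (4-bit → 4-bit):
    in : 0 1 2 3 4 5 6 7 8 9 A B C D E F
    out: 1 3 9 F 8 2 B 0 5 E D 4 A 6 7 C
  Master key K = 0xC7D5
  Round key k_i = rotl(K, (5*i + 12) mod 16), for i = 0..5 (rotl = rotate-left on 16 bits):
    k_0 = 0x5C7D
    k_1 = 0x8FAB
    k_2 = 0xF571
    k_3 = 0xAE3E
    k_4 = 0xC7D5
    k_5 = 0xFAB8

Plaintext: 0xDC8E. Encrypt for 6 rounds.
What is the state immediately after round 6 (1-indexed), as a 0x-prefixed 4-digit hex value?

s_0 = plaintext = 0xDC8E
s_1 = Round(s_0, k_0) = 0x8E13
s_2 = Round(s_1, k_1) = 0x13CB
s_3 = Round(s_2, k_2) = 0xCB5E
s_4 = Round(s_3, k_3) = 0x5E7A
s_5 = Round(s_4, k_4) = 0x7A82
s_6 = Round(s_5, k_5) = 0x8287

0x8287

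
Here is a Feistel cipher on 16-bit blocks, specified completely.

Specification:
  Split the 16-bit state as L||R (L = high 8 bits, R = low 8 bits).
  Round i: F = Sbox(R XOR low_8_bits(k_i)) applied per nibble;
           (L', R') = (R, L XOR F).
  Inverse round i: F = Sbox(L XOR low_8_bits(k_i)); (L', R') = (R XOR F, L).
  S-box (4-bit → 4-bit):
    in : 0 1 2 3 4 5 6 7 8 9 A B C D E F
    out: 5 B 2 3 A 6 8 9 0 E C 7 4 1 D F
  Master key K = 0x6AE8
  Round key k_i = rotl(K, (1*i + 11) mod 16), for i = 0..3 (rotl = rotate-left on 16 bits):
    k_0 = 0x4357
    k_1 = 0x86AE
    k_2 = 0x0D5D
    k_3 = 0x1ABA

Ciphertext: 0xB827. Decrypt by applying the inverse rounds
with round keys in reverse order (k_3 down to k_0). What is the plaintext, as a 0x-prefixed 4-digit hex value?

s_0 = ciphertext = 0xB827
s_1 = InvRound(s_0, k_3) = 0x75B8
s_2 = InvRound(s_1, k_2) = 0x9875
s_3 = InvRound(s_2, k_1) = 0x4D98
s_4 = InvRound(s_3, k_0) = 0x244D

0x244D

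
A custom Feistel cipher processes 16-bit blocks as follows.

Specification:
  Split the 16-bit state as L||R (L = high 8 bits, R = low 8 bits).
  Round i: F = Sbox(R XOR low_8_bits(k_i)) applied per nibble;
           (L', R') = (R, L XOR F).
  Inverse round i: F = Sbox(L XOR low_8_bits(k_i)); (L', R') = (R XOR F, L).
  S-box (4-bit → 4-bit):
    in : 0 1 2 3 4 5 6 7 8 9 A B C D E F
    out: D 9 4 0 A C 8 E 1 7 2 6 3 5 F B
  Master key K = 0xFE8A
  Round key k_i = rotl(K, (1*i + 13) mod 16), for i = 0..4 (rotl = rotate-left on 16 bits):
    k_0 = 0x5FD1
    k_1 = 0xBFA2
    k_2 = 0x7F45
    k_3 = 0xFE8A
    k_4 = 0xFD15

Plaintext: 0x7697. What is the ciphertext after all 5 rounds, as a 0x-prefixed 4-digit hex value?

0xB1FD

s_0 = plaintext = 0x7697
s_1 = Round(s_0, k_0) = 0x97DE
s_2 = Round(s_1, k_1) = 0xDE74
s_3 = Round(s_2, k_2) = 0x74D7
s_4 = Round(s_3, k_3) = 0xD7B1
s_5 = Round(s_4, k_4) = 0xB1FD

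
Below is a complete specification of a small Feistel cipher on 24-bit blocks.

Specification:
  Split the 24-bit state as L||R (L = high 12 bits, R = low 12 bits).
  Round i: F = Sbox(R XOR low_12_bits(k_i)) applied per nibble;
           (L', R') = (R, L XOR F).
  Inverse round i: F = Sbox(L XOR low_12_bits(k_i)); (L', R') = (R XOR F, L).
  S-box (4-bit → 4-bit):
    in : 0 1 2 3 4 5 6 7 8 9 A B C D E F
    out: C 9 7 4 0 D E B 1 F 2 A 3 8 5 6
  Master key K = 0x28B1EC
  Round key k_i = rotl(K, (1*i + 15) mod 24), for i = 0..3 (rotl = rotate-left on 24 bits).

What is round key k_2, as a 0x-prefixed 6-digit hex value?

0xD85163

K = 0x28B1EC
k_0 = rotl(K, (1*0+15) mod 24) = rotl(K, 15) = 0xF61458
k_1 = rotl(K, (1*1+15) mod 24) = rotl(K, 16) = 0xEC28B1
k_2 = rotl(K, (1*2+15) mod 24) = rotl(K, 17) = 0xD85163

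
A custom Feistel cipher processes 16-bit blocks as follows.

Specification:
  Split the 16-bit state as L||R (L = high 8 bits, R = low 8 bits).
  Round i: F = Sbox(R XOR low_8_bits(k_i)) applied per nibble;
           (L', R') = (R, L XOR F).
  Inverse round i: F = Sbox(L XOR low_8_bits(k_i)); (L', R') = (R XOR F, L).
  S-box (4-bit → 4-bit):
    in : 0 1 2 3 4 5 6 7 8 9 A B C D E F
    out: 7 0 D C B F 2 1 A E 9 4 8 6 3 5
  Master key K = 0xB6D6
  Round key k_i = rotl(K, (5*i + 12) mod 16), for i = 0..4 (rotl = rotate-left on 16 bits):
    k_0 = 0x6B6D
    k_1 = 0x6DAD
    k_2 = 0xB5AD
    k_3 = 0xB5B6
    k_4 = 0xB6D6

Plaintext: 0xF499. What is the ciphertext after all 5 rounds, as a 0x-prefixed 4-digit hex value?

s_0 = plaintext = 0xF499
s_1 = Round(s_0, k_0) = 0x99AF
s_2 = Round(s_1, k_1) = 0xAFE4
s_3 = Round(s_2, k_2) = 0xE411
s_4 = Round(s_3, k_3) = 0x1175
s_5 = Round(s_4, k_4) = 0x758D

0x758D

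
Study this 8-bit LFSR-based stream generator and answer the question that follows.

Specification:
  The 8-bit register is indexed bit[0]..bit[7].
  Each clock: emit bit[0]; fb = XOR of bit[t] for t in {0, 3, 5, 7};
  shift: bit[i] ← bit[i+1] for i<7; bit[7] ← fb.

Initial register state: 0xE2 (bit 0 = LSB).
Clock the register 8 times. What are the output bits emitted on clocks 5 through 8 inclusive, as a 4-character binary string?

0111

reg_0 = 0xE2
clock 1: out=0, reg = 0x71
clock 2: out=1, reg = 0x38
clock 3: out=0, reg = 0x1C
clock 4: out=0, reg = 0x8E
clock 5: out=0, reg = 0x47
clock 6: out=1, reg = 0xA3
clock 7: out=1, reg = 0xD1
clock 8: out=1, reg = 0x68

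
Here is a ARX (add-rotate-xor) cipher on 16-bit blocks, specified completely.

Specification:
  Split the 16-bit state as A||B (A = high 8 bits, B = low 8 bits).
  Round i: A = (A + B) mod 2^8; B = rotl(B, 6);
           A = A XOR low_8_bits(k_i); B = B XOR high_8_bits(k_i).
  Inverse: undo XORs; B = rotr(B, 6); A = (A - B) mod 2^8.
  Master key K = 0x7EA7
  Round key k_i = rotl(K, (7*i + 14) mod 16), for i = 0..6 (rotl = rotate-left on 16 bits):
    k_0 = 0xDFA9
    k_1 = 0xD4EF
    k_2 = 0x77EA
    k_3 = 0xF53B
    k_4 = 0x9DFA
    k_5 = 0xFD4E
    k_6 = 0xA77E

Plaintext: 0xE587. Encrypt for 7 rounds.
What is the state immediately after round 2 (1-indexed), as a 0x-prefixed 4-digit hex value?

0xEC5B

s_0 = plaintext = 0xE587
s_1 = Round(s_0, k_0) = 0xC53E
s_2 = Round(s_1, k_1) = 0xEC5B
s_3 = Round(s_2, k_2) = 0xADA1
s_4 = Round(s_3, k_3) = 0x759D
s_5 = Round(s_4, k_4) = 0xE8FA
s_6 = Round(s_5, k_5) = 0xAC43
s_7 = Round(s_6, k_6) = 0x9177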